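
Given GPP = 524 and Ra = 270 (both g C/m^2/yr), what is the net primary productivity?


NPP = GPP - Ra = 524 - 270 = 254 g C/m^2/yr

254 g C/m^2/yr


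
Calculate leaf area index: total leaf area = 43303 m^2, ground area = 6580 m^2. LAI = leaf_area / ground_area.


LAI = 43303 / 6580 = 6.5810 ≈ 6.58

6.58


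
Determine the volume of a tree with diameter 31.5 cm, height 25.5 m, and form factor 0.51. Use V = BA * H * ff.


(D/200)^2 = (31.5/200)^2 = 0.1575^2 = 0.02480625
BA = 3.141593 * 0.02480625 = 0.0779311 m^2
V = 0.0779311 * 25.5 * 0.51 = 1.01349 ≈ 1.013 m^3

1.013 m^3


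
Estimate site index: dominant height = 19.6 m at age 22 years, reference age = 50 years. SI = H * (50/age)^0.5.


50/22 = 2.27273
(2.27273)^0.5 = 1.50756
SI = 19.6 * 1.50756 = 29.5482 ≈ 29.5 m

29.5 m


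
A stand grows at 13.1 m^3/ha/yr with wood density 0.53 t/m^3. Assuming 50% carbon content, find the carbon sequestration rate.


C = 13.1 * 0.53 * 0.5 = 3.4715 ≈ 3.47 t C/ha/yr

3.47 t C/ha/yr


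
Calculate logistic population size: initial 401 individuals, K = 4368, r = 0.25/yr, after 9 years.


(K - N0)/N0 = (4368 - 401)/401 = 3967/401 = 9.89277
r*t = 0.25 * 9 = 2.25; exp(-2.25) = 0.105399
9.89277 * 0.105399 = 1.04269
1 + 1.04269 = 2.04269
N = 4368 / 2.04269 = 2138.36 ≈ 2138

2138


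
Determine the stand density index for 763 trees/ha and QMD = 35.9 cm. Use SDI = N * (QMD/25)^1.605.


QMD/25 = 35.9/25 = 1.436
(1.436)^1.605 = exp(1.605 * ln(1.436)) = exp(1.605 * 0.361861) = exp(0.580787) = 1.78744
SDI = 763 * 1.78744 = 1363.82 ≈ 1364

1364


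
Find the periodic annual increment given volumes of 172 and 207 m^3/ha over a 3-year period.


PAI = (V2 - V1) / period = (207 - 172) / 3 = 35 / 3 = 11.6667 ≈ 11.67 m^3/ha/yr

11.67 m^3/ha/yr


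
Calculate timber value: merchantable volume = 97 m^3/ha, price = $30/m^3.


Value = 97 * 30 = $2910/ha

$2910/ha


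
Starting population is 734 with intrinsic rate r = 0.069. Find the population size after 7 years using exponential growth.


r*t = 0.069 * 7 = 0.483
exp(0.483) = 1.62093
N = 734 * 1.62093 = 1189.76 ≈ 1190

1190


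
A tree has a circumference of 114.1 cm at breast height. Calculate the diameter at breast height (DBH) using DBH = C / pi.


DBH = C / pi = 114.1 / 3.141593 = 36.3192 ≈ 36.32 cm

36.32 cm


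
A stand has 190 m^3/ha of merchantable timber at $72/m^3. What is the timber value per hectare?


Value = 190 * 72 = $13680/ha

$13680/ha


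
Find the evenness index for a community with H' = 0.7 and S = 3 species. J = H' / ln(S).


ln(3) = 1.09861
J = H' / ln(S) = 0.7 / 1.09861 = 0.637169 ≈ 0.6372

0.6372


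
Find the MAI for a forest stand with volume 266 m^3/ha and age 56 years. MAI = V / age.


MAI = 266 / 56 = 4.75 m^3/ha/yr

4.75 m^3/ha/yr


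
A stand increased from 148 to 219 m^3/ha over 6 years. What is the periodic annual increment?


PAI = (V2 - V1) / period = (219 - 148) / 6 = 71 / 6 = 11.8333 ≈ 11.83 m^3/ha/yr

11.83 m^3/ha/yr


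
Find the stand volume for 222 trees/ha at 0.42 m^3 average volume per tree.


V_stand = 222 * 0.42 = 93.24 ≈ 93.2 m^3/ha

93.2 m^3/ha


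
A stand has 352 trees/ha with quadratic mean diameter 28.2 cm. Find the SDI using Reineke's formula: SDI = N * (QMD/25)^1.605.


QMD/25 = 28.2/25 = 1.128
(1.128)^1.605 = exp(1.605 * ln(1.128)) = exp(1.605 * 0.120446) = exp(0.193316) = 1.21327
SDI = 352 * 1.21327 = 427.071 ≈ 427

427


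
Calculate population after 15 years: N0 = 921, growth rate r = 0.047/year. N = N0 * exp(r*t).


r*t = 0.047 * 15 = 0.705
exp(0.705) = 2.02385
N = 921 * 2.02385 = 1863.97 ≈ 1864

1864


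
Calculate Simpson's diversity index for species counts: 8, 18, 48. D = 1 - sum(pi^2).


Total N = 8 + 18 + 48 = 74
Per-species terms:
  p = 8/74 = 0.108108; p^2 = 0.108108^2 = 0.011687
  p = 18/74 = 0.243243; p^2 = 0.243243^2 = 0.059167
  p = 48/74 = 0.648649; p^2 = 0.648649^2 = 0.420746
sum(p^2) = 0.011687 + 0.059167 + 0.420746 = 0.491600
D = 1 - 0.491600 = 0.508400 ≈ 0.5084

0.5084


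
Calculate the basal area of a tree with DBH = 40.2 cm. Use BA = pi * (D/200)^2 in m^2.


D/200 = 40.2/200 = 0.201 m
(D/200)^2 = 0.201^2 = 0.040401
BA = 3.141593 * 0.040401 = 0.126923 ≈ 0.1269 m^2

0.1269 m^2


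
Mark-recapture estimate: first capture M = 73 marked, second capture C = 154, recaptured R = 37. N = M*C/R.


N = M * C / R = 73 * 154 / 37 = 11242 / 37 = 303.84 ≈ 304

304 individuals


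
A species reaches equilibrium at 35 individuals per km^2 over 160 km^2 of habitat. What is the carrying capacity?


K = 35 * 160 = 5600 individuals

5600 individuals


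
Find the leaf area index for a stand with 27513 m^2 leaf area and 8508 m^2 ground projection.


LAI = 27513 / 8508 = 3.2338 ≈ 3.23

3.23


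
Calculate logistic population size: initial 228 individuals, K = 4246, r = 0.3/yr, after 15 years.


(K - N0)/N0 = (4246 - 228)/228 = 4018/228 = 17.6228
r*t = 0.3 * 15 = 4.5; exp(-4.5) = 0.0111090
17.6228 * 0.0111090 = 0.195772
1 + 0.195772 = 1.19577
N = 4246 / 1.19577 = 3550.85 ≈ 3551

3551


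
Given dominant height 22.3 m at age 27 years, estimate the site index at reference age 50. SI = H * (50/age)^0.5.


50/27 = 1.85185
(1.85185)^0.5 = 1.36083
SI = 22.3 * 1.36083 = 30.3465 ≈ 30.3 m

30.3 m


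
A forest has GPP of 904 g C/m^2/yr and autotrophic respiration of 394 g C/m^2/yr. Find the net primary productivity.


NPP = GPP - Ra = 904 - 394 = 510 g C/m^2/yr

510 g C/m^2/yr


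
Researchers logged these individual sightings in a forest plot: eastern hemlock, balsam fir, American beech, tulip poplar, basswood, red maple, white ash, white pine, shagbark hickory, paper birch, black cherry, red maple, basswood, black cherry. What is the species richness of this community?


Total individuals logged = 14
Distinct species (count of individuals): eastern hemlock (1), balsam fir (1), American beech (1), tulip poplar (1), basswood (2), red maple (2), white ash (1), white pine (1), shagbark hickory (1), paper birch (1), black cherry (2)
Species richness = number of distinct species = 11

11


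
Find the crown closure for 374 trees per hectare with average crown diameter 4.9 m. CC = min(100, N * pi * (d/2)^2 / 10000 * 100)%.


(d/2)^2 = (4.9/2)^2 = 2.45^2 = 6.0025
Crown area = 3.141593 * 6.0025 = 18.8574 m^2
N * area / 10000 * 100 = 374 * 18.8574 / 10000 * 100 = 70.5267
CC = min(100, 70.5267) = 70.5267 ≈ 70.5%

70.5%


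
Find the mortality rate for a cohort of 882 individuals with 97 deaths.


Mortality rate = 97 / 882 = 0.109977 ≈ 0.1100

0.1100


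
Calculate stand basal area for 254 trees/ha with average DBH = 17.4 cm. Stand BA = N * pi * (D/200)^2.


(D/200)^2 = (17.4/200)^2 = 0.087^2 = 0.007569
Individual BA = 3.141593 * 0.007569 = 0.0237787 m^2
Stand BA = 254 * 0.0237787 = 6.03979 ≈ 6.04 m^2/ha

6.04 m^2/ha


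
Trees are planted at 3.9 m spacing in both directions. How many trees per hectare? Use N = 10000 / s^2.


N = 10000 / 3.9^2 = 10000 / 15.21 = 657.462 ≈ 657 trees/ha

657 trees/ha


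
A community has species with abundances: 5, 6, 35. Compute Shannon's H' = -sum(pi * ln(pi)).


Total N = 5 + 6 + 35 = 46
Per-species terms:
  p = 5/46 = 0.108696; ln(p) = -2.219200; p*ln(p) = 0.108696 * (-2.219200) = -0.241218
  p = 6/46 = 0.130435; ln(p) = -2.036880; p*ln(p) = 0.130435 * (-2.036880) = -0.265680
  p = 35/46 = 0.760870; ln(p) = -0.273293; p*ln(p) = 0.760870 * (-0.273293) = -0.207940
sum(p*ln(p)) = (-0.241218) + (-0.265680) + (-0.207940) = -0.714838
H' = -(-0.714838) = 0.714838 ≈ 0.7148

0.7148


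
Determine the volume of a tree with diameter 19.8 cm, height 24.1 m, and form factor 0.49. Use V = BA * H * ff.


(D/200)^2 = (19.8/200)^2 = 0.099^2 = 0.009801
BA = 3.141593 * 0.009801 = 0.0307908 m^2
V = 0.0307908 * 24.1 * 0.49 = 0.363609 ≈ 0.364 m^3

0.364 m^3


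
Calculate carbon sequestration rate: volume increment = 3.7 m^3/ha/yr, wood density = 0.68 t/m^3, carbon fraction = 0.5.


C = 3.7 * 0.68 * 0.5 = 1.258 ≈ 1.26 t C/ha/yr

1.26 t C/ha/yr


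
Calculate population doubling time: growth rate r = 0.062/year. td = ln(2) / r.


td = ln(2) / 0.062 = 0.693147 / 0.062 = 11.1798 ≈ 11.2 years

11.2 years


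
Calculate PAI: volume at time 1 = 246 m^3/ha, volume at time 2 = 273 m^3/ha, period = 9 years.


PAI = (V2 - V1) / period = (273 - 246) / 9 = 27 / 9 = 3.00 m^3/ha/yr

3.00 m^3/ha/yr


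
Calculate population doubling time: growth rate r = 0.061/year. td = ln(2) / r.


td = ln(2) / 0.061 = 0.693147 / 0.061 = 11.3631 ≈ 11.4 years

11.4 years


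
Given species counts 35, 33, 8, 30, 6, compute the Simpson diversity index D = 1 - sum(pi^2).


Total N = 35 + 33 + 8 + 30 + 6 = 112
Per-species terms:
  p = 35/112 = 0.312500; p^2 = 0.312500^2 = 0.097656
  p = 33/112 = 0.294643; p^2 = 0.294643^2 = 0.086814
  p = 8/112 = 0.071429; p^2 = 0.071429^2 = 0.005102
  p = 30/112 = 0.267857; p^2 = 0.267857^2 = 0.071747
  p = 6/112 = 0.053571; p^2 = 0.053571^2 = 0.002870
sum(p^2) = 0.097656 + 0.086814 + 0.005102 + 0.071747 + 0.002870 = 0.264189
D = 1 - 0.264189 = 0.735811 ≈ 0.7358

0.7358


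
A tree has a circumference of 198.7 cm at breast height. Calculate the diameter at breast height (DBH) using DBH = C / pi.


DBH = C / pi = 198.7 / 3.141593 = 63.2482 ≈ 63.25 cm

63.25 cm


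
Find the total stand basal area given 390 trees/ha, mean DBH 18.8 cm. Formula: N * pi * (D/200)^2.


(D/200)^2 = (18.8/200)^2 = 0.094^2 = 0.008836
Individual BA = 3.141593 * 0.008836 = 0.0277591 m^2
Stand BA = 390 * 0.0277591 = 10.8260 ≈ 10.83 m^2/ha

10.83 m^2/ha


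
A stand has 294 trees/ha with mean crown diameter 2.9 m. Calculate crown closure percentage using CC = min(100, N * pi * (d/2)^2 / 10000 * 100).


(d/2)^2 = (2.9/2)^2 = 1.45^2 = 2.1025
Crown area = 3.141593 * 2.1025 = 6.60520 m^2
N * area / 10000 * 100 = 294 * 6.60520 / 10000 * 100 = 19.4193
CC = min(100, 19.4193) = 19.4193 ≈ 19.4%

19.4%


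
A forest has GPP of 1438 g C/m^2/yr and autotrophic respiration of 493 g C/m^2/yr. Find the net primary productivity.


NPP = GPP - Ra = 1438 - 493 = 945 g C/m^2/yr

945 g C/m^2/yr


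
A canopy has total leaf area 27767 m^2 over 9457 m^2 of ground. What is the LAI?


LAI = 27767 / 9457 = 2.9361 ≈ 2.94

2.94


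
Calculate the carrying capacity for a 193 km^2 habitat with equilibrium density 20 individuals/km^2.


K = 20 * 193 = 3860 individuals

3860 individuals


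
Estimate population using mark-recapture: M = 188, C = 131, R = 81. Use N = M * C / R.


N = M * C / R = 188 * 131 / 81 = 24628 / 81 = 304.05 ≈ 304

304 individuals


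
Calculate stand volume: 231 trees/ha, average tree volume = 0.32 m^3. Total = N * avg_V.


V_stand = 231 * 0.32 = 73.92 ≈ 73.9 m^3/ha

73.9 m^3/ha


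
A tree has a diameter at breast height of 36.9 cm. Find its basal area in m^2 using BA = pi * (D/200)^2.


D/200 = 36.9/200 = 0.1845 m
(D/200)^2 = 0.1845^2 = 0.03404025
BA = 3.141593 * 0.03404025 = 0.106941 ≈ 0.1069 m^2

0.1069 m^2


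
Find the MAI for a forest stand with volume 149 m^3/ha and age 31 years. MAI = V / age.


MAI = 149 / 31 = 4.8065 ≈ 4.81 m^3/ha/yr

4.81 m^3/ha/yr


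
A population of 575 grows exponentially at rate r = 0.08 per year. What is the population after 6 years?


r*t = 0.08 * 6 = 0.48
exp(0.48) = 1.61607
N = 575 * 1.61607 = 929.240 ≈ 929

929


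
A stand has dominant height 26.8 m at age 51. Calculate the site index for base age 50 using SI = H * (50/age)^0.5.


50/51 = 0.980392
(0.980392)^0.5 = 0.990147
SI = 26.8 * 0.990147 = 26.5359 ≈ 26.5 m

26.5 m


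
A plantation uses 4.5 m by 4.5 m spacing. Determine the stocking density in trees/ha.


N = 10000 / 4.5^2 = 10000 / 20.25 = 493.827 ≈ 494 trees/ha

494 trees/ha


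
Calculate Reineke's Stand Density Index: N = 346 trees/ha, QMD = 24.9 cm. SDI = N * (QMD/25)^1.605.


QMD/25 = 24.9/25 = 0.996
(0.996)^1.605 = exp(1.605 * ln(0.996)) = exp(1.605 * (-0.00400802)) = exp(-0.00643287) = 0.993588
SDI = 346 * 0.993588 = 343.781 ≈ 344

344


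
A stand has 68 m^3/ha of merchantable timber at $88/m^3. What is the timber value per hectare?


Value = 68 * 88 = $5984/ha

$5984/ha


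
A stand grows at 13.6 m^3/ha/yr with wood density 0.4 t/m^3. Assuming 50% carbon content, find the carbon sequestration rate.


C = 13.6 * 0.4 * 0.5 = 2.72 t C/ha/yr

2.72 t C/ha/yr


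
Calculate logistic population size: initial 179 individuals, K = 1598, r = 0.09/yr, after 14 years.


(K - N0)/N0 = (1598 - 179)/179 = 1419/179 = 7.92737
r*t = 0.09 * 14 = 1.26; exp(-1.26) = 0.283654
7.92737 * 0.283654 = 2.24863
1 + 2.24863 = 3.24863
N = 1598 / 3.24863 = 491.900 ≈ 492

492


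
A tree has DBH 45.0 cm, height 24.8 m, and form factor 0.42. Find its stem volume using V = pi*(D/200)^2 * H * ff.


(D/200)^2 = (45.0/200)^2 = 0.225^2 = 0.050625
BA = 3.141593 * 0.050625 = 0.159043 m^2
V = 0.159043 * 24.8 * 0.42 = 1.65659 ≈ 1.657 m^3

1.657 m^3


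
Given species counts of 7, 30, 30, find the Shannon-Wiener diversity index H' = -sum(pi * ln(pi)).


Total N = 7 + 30 + 30 = 67
Per-species terms:
  p = 7/67 = 0.104478; ln(p) = -2.258779; p*ln(p) = 0.104478 * (-2.258779) = -0.235993
  p = 30/67 = 0.447761; ln(p) = -0.803496; p*ln(p) = 0.447761 * (-0.803496) = -0.359774
  p = 30/67 = 0.447761; ln(p) = -0.803496; p*ln(p) = 0.447761 * (-0.803496) = -0.359774
sum(p*ln(p)) = (-0.235993) + (-0.359774) + (-0.359774) = -0.955541
H' = -(-0.955541) = 0.955541 ≈ 0.9555

0.9555


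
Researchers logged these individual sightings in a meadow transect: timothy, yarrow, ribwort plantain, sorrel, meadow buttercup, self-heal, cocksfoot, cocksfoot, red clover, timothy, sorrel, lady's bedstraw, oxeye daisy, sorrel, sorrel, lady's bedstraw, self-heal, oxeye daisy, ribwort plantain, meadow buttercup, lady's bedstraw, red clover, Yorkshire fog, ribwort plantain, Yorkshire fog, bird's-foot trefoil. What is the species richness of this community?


Total individuals logged = 26
Distinct species (count of individuals): timothy (2), yarrow (1), ribwort plantain (3), sorrel (4), meadow buttercup (2), self-heal (2), cocksfoot (2), red clover (2), lady's bedstraw (3), oxeye daisy (2), Yorkshire fog (2), bird's-foot trefoil (1)
Species richness = number of distinct species = 12

12


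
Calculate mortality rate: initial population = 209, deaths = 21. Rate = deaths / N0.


Mortality rate = 21 / 209 = 0.100478 ≈ 0.1005

0.1005


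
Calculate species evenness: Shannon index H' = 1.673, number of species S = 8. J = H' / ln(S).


ln(8) = 2.07944
J = H' / ln(S) = 1.673 / 2.07944 = 0.804544 ≈ 0.8045

0.8045


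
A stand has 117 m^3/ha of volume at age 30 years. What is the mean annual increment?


MAI = 117 / 30 = 3.90 m^3/ha/yr

3.90 m^3/ha/yr


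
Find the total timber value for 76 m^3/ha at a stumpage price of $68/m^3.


Value = 76 * 68 = $5168/ha

$5168/ha


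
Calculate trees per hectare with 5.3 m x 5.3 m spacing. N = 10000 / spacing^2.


N = 10000 / 5.3^2 = 10000 / 28.09 = 355.999 ≈ 356 trees/ha

356 trees/ha


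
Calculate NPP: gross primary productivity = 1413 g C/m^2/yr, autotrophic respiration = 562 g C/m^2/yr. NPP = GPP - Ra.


NPP = GPP - Ra = 1413 - 562 = 851 g C/m^2/yr

851 g C/m^2/yr


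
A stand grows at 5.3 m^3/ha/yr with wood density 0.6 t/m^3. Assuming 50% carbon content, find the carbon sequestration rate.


C = 5.3 * 0.6 * 0.5 = 1.59 t C/ha/yr

1.59 t C/ha/yr


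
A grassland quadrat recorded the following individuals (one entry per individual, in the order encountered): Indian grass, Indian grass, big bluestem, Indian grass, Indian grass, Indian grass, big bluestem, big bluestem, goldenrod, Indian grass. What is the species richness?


Total individuals logged = 10
Distinct species (count of individuals): Indian grass (6), big bluestem (3), goldenrod (1)
Species richness = number of distinct species = 3

3


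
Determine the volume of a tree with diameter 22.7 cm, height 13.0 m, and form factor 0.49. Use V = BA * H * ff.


(D/200)^2 = (22.7/200)^2 = 0.1135^2 = 0.01288225
BA = 3.141593 * 0.01288225 = 0.0404708 m^2
V = 0.0404708 * 13.0 * 0.49 = 0.257799 ≈ 0.258 m^3

0.258 m^3


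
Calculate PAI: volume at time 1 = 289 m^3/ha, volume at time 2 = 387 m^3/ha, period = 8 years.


PAI = (V2 - V1) / period = (387 - 289) / 8 = 98 / 8 = 12.25 m^3/ha/yr

12.25 m^3/ha/yr


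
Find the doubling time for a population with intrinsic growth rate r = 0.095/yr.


td = ln(2) / 0.095 = 0.693147 / 0.095 = 7.29628 ≈ 7.3 years

7.3 years


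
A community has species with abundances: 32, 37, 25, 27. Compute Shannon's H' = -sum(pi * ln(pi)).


Total N = 32 + 37 + 25 + 27 = 121
Per-species terms:
  p = 32/121 = 0.264463; ln(p) = -1.330054; p*ln(p) = 0.264463 * (-1.330054) = -0.351750
  p = 37/121 = 0.305785; ln(p) = -1.184873; p*ln(p) = 0.305785 * (-1.184873) = -0.362316
  p = 25/121 = 0.206612; ln(p) = -1.576913; p*ln(p) = 0.206612 * (-1.576913) = -0.325809
  p = 27/121 = 0.223140; ln(p) = -1.499956; p*ln(p) = 0.223140 * (-1.499956) = -0.334700
sum(p*ln(p)) = (-0.351750) + (-0.362316) + (-0.325809) + (-0.334700) = -1.374575
H' = -(-1.374575) = 1.374575 ≈ 1.3746

1.3746


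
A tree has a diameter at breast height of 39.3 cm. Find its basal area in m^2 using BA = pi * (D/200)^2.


D/200 = 39.3/200 = 0.1965 m
(D/200)^2 = 0.1965^2 = 0.03861225
BA = 3.141593 * 0.03861225 = 0.121304 ≈ 0.1213 m^2

0.1213 m^2


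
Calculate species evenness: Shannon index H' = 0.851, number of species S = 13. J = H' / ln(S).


ln(13) = 2.56495
J = H' / ln(S) = 0.851 / 2.56495 = 0.331780 ≈ 0.3318

0.3318


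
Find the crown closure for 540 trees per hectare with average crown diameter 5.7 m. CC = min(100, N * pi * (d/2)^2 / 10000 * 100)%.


(d/2)^2 = (5.7/2)^2 = 2.85^2 = 8.1225
Crown area = 3.141593 * 8.1225 = 25.5176 m^2
N * area / 10000 * 100 = 540 * 25.5176 / 10000 * 100 = 137.795
CC = min(100, 137.795) = 100%

100%


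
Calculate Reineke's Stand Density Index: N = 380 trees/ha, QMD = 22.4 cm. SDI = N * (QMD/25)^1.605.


QMD/25 = 22.4/25 = 0.896
(0.896)^1.605 = exp(1.605 * ln(0.896)) = exp(1.605 * (-0.109815)) = exp(-0.176253) = 0.838406
SDI = 380 * 0.838406 = 318.594 ≈ 319

319


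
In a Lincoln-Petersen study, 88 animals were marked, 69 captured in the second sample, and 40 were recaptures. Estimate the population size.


N = M * C / R = 88 * 69 / 40 = 6072 / 40 = 151.80 ≈ 152

152 individuals


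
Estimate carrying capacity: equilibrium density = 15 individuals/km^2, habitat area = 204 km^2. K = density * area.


K = 15 * 204 = 3060 individuals

3060 individuals


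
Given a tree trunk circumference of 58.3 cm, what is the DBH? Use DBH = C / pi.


DBH = C / pi = 58.3 / 3.141593 = 18.5575 ≈ 18.56 cm

18.56 cm


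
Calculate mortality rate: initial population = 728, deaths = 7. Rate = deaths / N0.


Mortality rate = 7 / 728 = 0.009615 ≈ 0.0096

0.0096


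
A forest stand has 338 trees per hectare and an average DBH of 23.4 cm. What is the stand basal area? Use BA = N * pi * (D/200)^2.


(D/200)^2 = (23.4/200)^2 = 0.117^2 = 0.013689
Individual BA = 3.141593 * 0.013689 = 0.0430053 m^2
Stand BA = 338 * 0.0430053 = 14.5358 ≈ 14.54 m^2/ha

14.54 m^2/ha


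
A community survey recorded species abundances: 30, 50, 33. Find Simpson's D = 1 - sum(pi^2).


Total N = 30 + 50 + 33 = 113
Per-species terms:
  p = 30/113 = 0.265487; p^2 = 0.265487^2 = 0.070483
  p = 50/113 = 0.442478; p^2 = 0.442478^2 = 0.195787
  p = 33/113 = 0.292035; p^2 = 0.292035^2 = 0.085284
sum(p^2) = 0.070483 + 0.195787 + 0.085284 = 0.351554
D = 1 - 0.351554 = 0.648446 ≈ 0.6484

0.6484


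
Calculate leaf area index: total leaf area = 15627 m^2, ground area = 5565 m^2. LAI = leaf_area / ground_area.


LAI = 15627 / 5565 = 2.8081 ≈ 2.81

2.81


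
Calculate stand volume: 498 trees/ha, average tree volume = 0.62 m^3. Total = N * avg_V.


V_stand = 498 * 0.62 = 308.76 ≈ 308.8 m^3/ha

308.8 m^3/ha


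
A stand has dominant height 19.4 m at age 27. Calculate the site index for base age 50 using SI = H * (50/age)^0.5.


50/27 = 1.85185
(1.85185)^0.5 = 1.36083
SI = 19.4 * 1.36083 = 26.4001 ≈ 26.4 m

26.4 m


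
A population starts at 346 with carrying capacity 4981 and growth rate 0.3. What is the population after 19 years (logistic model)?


(K - N0)/N0 = (4981 - 346)/346 = 4635/346 = 13.3960
r*t = 0.3 * 19 = 5.7; exp(-5.7) = 0.00334597
13.3960 * 0.00334597 = 0.0448226
1 + 0.0448226 = 1.04482
N = 4981 / 1.04482 = 4767.33 ≈ 4767

4767


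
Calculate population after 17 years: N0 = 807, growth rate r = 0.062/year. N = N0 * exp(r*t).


r*t = 0.062 * 17 = 1.054
exp(1.054) = 2.86910
N = 807 * 2.86910 = 2315.36 ≈ 2315

2315


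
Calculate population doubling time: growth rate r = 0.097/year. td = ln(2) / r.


td = ln(2) / 0.097 = 0.693147 / 0.097 = 7.14585 ≈ 7.1 years

7.1 years


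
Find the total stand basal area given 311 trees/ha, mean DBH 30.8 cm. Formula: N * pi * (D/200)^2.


(D/200)^2 = (30.8/200)^2 = 0.154^2 = 0.023716
Individual BA = 3.141593 * 0.023716 = 0.0745060 m^2
Stand BA = 311 * 0.0745060 = 23.1714 ≈ 23.17 m^2/ha

23.17 m^2/ha


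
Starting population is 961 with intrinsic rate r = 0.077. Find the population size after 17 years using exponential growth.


r*t = 0.077 * 17 = 1.309
exp(1.309) = 3.70247
N = 961 * 3.70247 = 3558.07 ≈ 3558

3558


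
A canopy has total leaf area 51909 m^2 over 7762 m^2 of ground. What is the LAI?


LAI = 51909 / 7762 = 6.6876 ≈ 6.69

6.69


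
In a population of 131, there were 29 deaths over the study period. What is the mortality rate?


Mortality rate = 29 / 131 = 0.221374 ≈ 0.2214

0.2214


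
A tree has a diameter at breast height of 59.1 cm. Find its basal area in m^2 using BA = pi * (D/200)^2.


D/200 = 59.1/200 = 0.2955 m
(D/200)^2 = 0.2955^2 = 0.08732025
BA = 3.141593 * 0.08732025 = 0.274325 ≈ 0.2743 m^2

0.2743 m^2


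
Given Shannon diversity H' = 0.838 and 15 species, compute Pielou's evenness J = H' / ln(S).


ln(15) = 2.70805
J = H' / ln(S) = 0.838 / 2.70805 = 0.309448 ≈ 0.3094

0.3094


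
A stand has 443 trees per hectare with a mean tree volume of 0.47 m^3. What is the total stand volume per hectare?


V_stand = 443 * 0.47 = 208.21 ≈ 208.2 m^3/ha

208.2 m^3/ha


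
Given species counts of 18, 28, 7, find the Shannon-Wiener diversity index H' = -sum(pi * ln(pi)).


Total N = 18 + 28 + 7 = 53
Per-species terms:
  p = 18/53 = 0.339623; ln(p) = -1.079919; p*ln(p) = 0.339623 * (-1.079919) = -0.366765
  p = 28/53 = 0.528302; ln(p) = -0.638087; p*ln(p) = 0.528302 * (-0.638087) = -0.337103
  p = 7/53 = 0.132075; ln(p) = -2.024385; p*ln(p) = 0.132075 * (-2.024385) = -0.267371
sum(p*ln(p)) = (-0.366765) + (-0.337103) + (-0.267371) = -0.971239
H' = -(-0.971239) = 0.971239 ≈ 0.9712

0.9712


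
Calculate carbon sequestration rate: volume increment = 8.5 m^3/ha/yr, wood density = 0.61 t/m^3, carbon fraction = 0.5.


C = 8.5 * 0.61 * 0.5 = 2.5925 ≈ 2.59 t C/ha/yr

2.59 t C/ha/yr


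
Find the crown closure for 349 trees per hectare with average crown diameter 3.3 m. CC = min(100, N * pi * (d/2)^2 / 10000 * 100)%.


(d/2)^2 = (3.3/2)^2 = 1.65^2 = 2.7225
Crown area = 3.141593 * 2.7225 = 8.55299 m^2
N * area / 10000 * 100 = 349 * 8.55299 / 10000 * 100 = 29.8499
CC = min(100, 29.8499) = 29.8499 ≈ 29.8%

29.8%


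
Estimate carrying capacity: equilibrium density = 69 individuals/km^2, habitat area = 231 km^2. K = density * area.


K = 69 * 231 = 15939 individuals

15939 individuals


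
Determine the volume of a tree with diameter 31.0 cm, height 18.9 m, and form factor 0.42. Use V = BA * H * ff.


(D/200)^2 = (31.0/200)^2 = 0.155^2 = 0.024025
BA = 3.141593 * 0.024025 = 0.0754768 m^2
V = 0.0754768 * 18.9 * 0.42 = 0.599135 ≈ 0.599 m^3

0.599 m^3


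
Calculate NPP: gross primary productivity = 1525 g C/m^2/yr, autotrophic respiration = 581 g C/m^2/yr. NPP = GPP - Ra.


NPP = GPP - Ra = 1525 - 581 = 944 g C/m^2/yr

944 g C/m^2/yr


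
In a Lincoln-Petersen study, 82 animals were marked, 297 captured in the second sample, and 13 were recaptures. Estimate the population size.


N = M * C / R = 82 * 297 / 13 = 24354 / 13 = 1873.38 ≈ 1873

1873 individuals


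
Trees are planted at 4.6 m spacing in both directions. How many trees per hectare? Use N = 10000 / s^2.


N = 10000 / 4.6^2 = 10000 / 21.16 = 472.590 ≈ 473 trees/ha

473 trees/ha


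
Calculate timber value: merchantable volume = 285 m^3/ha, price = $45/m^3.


Value = 285 * 45 = $12825/ha

$12825/ha


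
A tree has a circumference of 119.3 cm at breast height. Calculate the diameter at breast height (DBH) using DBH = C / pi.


DBH = C / pi = 119.3 / 3.141593 = 37.9744 ≈ 37.97 cm

37.97 cm


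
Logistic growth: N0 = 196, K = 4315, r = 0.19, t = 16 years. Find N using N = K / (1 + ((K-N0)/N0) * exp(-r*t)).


(K - N0)/N0 = (4315 - 196)/196 = 4119/196 = 21.0153
r*t = 0.19 * 16 = 3.04; exp(-3.04) = 0.0478349
21.0153 * 0.0478349 = 1.00526
1 + 1.00526 = 2.00526
N = 4315 / 2.00526 = 2151.84 ≈ 2152

2152


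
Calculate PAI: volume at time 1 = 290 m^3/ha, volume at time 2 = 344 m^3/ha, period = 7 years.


PAI = (V2 - V1) / period = (344 - 290) / 7 = 54 / 7 = 7.7143 ≈ 7.71 m^3/ha/yr

7.71 m^3/ha/yr


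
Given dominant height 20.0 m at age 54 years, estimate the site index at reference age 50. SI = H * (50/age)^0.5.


50/54 = 0.925926
(0.925926)^0.5 = 0.962250
SI = 20.0 * 0.962250 = 19.2450 ≈ 19.2 m

19.2 m


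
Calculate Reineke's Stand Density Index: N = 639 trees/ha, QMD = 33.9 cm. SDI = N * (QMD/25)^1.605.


QMD/25 = 33.9/25 = 1.356
(1.356)^1.605 = exp(1.605 * ln(1.356)) = exp(1.605 * 0.304539) = exp(0.488785) = 1.63033
SDI = 639 * 1.63033 = 1041.78 ≈ 1042

1042


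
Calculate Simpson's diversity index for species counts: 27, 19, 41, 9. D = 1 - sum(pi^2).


Total N = 27 + 19 + 41 + 9 = 96
Per-species terms:
  p = 27/96 = 0.281250; p^2 = 0.281250^2 = 0.079102
  p = 19/96 = 0.197917; p^2 = 0.197917^2 = 0.039171
  p = 41/96 = 0.427083; p^2 = 0.427083^2 = 0.182400
  p = 9/96 = 0.093750; p^2 = 0.093750^2 = 0.008789
sum(p^2) = 0.079102 + 0.039171 + 0.182400 + 0.008789 = 0.309462
D = 1 - 0.309462 = 0.690538 ≈ 0.6905

0.6905


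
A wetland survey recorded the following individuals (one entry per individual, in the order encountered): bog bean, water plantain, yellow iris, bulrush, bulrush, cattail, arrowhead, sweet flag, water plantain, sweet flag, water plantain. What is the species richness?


Total individuals logged = 11
Distinct species (count of individuals): bog bean (1), water plantain (3), yellow iris (1), bulrush (2), cattail (1), arrowhead (1), sweet flag (2)
Species richness = number of distinct species = 7

7


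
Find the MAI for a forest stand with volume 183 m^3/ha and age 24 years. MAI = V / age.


MAI = 183 / 24 = 7.6250 ≈ 7.63 m^3/ha/yr

7.63 m^3/ha/yr


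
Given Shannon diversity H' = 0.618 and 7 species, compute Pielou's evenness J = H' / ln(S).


ln(7) = 1.94591
J = H' / ln(S) = 0.618 / 1.94591 = 0.317589 ≈ 0.3176

0.3176


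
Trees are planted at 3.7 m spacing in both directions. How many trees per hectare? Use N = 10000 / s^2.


N = 10000 / 3.7^2 = 10000 / 13.69 = 730.460 ≈ 730 trees/ha

730 trees/ha


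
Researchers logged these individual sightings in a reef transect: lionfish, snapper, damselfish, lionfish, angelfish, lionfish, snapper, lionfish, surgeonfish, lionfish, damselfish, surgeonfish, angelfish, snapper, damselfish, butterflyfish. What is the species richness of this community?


Total individuals logged = 16
Distinct species (count of individuals): lionfish (5), snapper (3), damselfish (3), angelfish (2), surgeonfish (2), butterflyfish (1)
Species richness = number of distinct species = 6

6


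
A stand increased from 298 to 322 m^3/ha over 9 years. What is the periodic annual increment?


PAI = (V2 - V1) / period = (322 - 298) / 9 = 24 / 9 = 2.6667 ≈ 2.67 m^3/ha/yr

2.67 m^3/ha/yr


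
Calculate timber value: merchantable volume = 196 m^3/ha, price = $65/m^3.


Value = 196 * 65 = $12740/ha

$12740/ha


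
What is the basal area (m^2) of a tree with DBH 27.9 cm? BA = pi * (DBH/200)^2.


D/200 = 27.9/200 = 0.1395 m
(D/200)^2 = 0.1395^2 = 0.01946025
BA = 3.141593 * 0.01946025 = 0.0611362 ≈ 0.0611 m^2

0.0611 m^2


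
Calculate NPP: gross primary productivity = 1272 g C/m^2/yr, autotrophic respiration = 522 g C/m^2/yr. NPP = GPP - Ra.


NPP = GPP - Ra = 1272 - 522 = 750 g C/m^2/yr

750 g C/m^2/yr


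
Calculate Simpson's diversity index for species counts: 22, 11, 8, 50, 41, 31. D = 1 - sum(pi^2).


Total N = 22 + 11 + 8 + 50 + 41 + 31 = 163
Per-species terms:
  p = 22/163 = 0.134969; p^2 = 0.134969^2 = 0.018217
  p = 11/163 = 0.067485; p^2 = 0.067485^2 = 0.004554
  p = 8/163 = 0.049080; p^2 = 0.049080^2 = 0.002409
  p = 50/163 = 0.306748; p^2 = 0.306748^2 = 0.094094
  p = 41/163 = 0.251534; p^2 = 0.251534^2 = 0.063269
  p = 31/163 = 0.190184; p^2 = 0.190184^2 = 0.036170
sum(p^2) = 0.018217 + 0.004554 + 0.002409 + 0.094094 + 0.063269 + 0.036170 = 0.218713
D = 1 - 0.218713 = 0.781287 ≈ 0.7813

0.7813


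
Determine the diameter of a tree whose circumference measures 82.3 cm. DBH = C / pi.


DBH = C / pi = 82.3 / 3.141593 = 26.1969 ≈ 26.20 cm

26.20 cm


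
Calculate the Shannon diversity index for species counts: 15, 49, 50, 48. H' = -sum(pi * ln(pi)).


Total N = 15 + 49 + 50 + 48 = 162
Per-species terms:
  p = 15/162 = 0.092593; ln(p) = -2.379542; p*ln(p) = 0.092593 * (-2.379542) = -0.220329
  p = 49/162 = 0.302469; ln(p) = -1.195776; p*ln(p) = 0.302469 * (-1.195776) = -0.361685
  p = 50/162 = 0.308642; ln(p) = -1.175573; p*ln(p) = 0.308642 * (-1.175573) = -0.362831
  p = 48/162 = 0.296296; ln(p) = -1.216396; p*ln(p) = 0.296296 * (-1.216396) = -0.360413
sum(p*ln(p)) = (-0.220329) + (-0.361685) + (-0.362831) + (-0.360413) = -1.305258
H' = -(-1.305258) = 1.305258 ≈ 1.3053

1.3053


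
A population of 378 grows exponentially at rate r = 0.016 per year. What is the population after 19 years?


r*t = 0.016 * 19 = 0.304
exp(0.304) = 1.35527
N = 378 * 1.35527 = 512.292 ≈ 512

512


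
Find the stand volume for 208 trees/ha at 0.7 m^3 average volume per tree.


V_stand = 208 * 0.7 = 145.6 m^3/ha

145.6 m^3/ha


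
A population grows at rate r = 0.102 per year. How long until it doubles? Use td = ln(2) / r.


td = ln(2) / 0.102 = 0.693147 / 0.102 = 6.79556 ≈ 6.8 years

6.8 years


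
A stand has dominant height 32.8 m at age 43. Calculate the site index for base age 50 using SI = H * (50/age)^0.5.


50/43 = 1.16279
(1.16279)^0.5 = 1.07833
SI = 32.8 * 1.07833 = 35.3692 ≈ 35.4 m

35.4 m


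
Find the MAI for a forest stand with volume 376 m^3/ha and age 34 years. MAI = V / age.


MAI = 376 / 34 = 11.0588 ≈ 11.06 m^3/ha/yr

11.06 m^3/ha/yr


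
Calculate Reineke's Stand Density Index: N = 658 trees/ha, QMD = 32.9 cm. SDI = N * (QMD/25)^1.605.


QMD/25 = 32.9/25 = 1.316
(1.316)^1.605 = exp(1.605 * ln(1.316)) = exp(1.605 * 0.274597) = exp(0.440728) = 1.55384
SDI = 658 * 1.55384 = 1022.43 ≈ 1022

1022


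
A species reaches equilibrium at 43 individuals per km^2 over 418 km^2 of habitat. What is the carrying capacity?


K = 43 * 418 = 17974 individuals

17974 individuals


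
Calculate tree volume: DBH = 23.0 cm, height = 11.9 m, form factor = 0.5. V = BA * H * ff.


(D/200)^2 = (23.0/200)^2 = 0.115^2 = 0.013225
BA = 3.141593 * 0.013225 = 0.0415476 m^2
V = 0.0415476 * 11.9 * 0.5 = 0.247208 ≈ 0.247 m^3

0.247 m^3


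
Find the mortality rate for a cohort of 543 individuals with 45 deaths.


Mortality rate = 45 / 543 = 0.082873 ≈ 0.0829

0.0829


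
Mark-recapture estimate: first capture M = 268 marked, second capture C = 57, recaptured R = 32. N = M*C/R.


N = M * C / R = 268 * 57 / 32 = 15276 / 32 = 477.38 ≈ 477

477 individuals


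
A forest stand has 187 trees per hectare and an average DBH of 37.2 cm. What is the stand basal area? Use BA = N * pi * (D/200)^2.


(D/200)^2 = (37.2/200)^2 = 0.186^2 = 0.034596
Individual BA = 3.141593 * 0.034596 = 0.108687 m^2
Stand BA = 187 * 0.108687 = 20.3245 ≈ 20.32 m^2/ha

20.32 m^2/ha


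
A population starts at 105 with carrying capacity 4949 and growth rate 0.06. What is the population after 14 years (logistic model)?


(K - N0)/N0 = (4949 - 105)/105 = 4844/105 = 46.1333
r*t = 0.06 * 14 = 0.84; exp(-0.84) = 0.431711
46.1333 * 0.431711 = 19.9163
1 + 19.9163 = 20.9163
N = 4949 / 20.9163 = 236.610 ≈ 237

237


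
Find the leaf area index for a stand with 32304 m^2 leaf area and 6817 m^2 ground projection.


LAI = 32304 / 6817 = 4.7387 ≈ 4.74

4.74


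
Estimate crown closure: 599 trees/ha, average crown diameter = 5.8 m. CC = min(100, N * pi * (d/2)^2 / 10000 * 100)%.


(d/2)^2 = (5.8/2)^2 = 2.9^2 = 8.41
Crown area = 3.141593 * 8.41 = 26.4208 m^2
N * area / 10000 * 100 = 599 * 26.4208 / 10000 * 100 = 158.261
CC = min(100, 158.261) = 100%

100%


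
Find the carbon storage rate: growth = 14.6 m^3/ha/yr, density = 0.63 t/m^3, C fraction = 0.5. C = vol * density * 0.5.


C = 14.6 * 0.63 * 0.5 = 4.599 ≈ 4.60 t C/ha/yr

4.60 t C/ha/yr


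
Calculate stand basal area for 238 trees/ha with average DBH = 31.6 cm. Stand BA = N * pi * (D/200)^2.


(D/200)^2 = (31.6/200)^2 = 0.158^2 = 0.024964
Individual BA = 3.141593 * 0.024964 = 0.0784267 m^2
Stand BA = 238 * 0.0784267 = 18.6656 ≈ 18.67 m^2/ha

18.67 m^2/ha


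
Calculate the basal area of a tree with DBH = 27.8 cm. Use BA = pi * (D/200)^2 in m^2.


D/200 = 27.8/200 = 0.139 m
(D/200)^2 = 0.139^2 = 0.019321
BA = 3.141593 * 0.019321 = 0.0606987 ≈ 0.0607 m^2

0.0607 m^2


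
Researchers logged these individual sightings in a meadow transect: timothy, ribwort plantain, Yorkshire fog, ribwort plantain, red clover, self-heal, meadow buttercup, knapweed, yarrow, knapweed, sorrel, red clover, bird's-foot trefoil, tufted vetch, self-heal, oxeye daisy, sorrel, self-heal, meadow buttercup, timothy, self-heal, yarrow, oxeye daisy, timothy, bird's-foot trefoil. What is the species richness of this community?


Total individuals logged = 25
Distinct species (count of individuals): timothy (3), ribwort plantain (2), Yorkshire fog (1), red clover (2), self-heal (4), meadow buttercup (2), knapweed (2), yarrow (2), sorrel (2), bird's-foot trefoil (2), tufted vetch (1), oxeye daisy (2)
Species richness = number of distinct species = 12

12


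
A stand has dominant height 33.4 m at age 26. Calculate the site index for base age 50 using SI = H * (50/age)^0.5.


50/26 = 1.92308
(1.92308)^0.5 = 1.38675
SI = 33.4 * 1.38675 = 46.3175 ≈ 46.3 m

46.3 m


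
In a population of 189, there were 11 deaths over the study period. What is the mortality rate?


Mortality rate = 11 / 189 = 0.058201 ≈ 0.0582

0.0582


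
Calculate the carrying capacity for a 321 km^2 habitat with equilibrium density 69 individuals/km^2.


K = 69 * 321 = 22149 individuals

22149 individuals


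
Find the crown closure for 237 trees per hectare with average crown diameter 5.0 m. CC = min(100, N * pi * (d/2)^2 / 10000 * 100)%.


(d/2)^2 = (5.0/2)^2 = 2.5^2 = 6.25
Crown area = 3.141593 * 6.25 = 19.6350 m^2
N * area / 10000 * 100 = 237 * 19.6350 / 10000 * 100 = 46.5350
CC = min(100, 46.5350) = 46.5350 ≈ 46.5%

46.5%


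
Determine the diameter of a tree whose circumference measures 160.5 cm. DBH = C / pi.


DBH = C / pi = 160.5 / 3.141593 = 51.0887 ≈ 51.09 cm

51.09 cm


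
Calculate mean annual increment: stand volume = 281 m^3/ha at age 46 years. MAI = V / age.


MAI = 281 / 46 = 6.1087 ≈ 6.11 m^3/ha/yr

6.11 m^3/ha/yr


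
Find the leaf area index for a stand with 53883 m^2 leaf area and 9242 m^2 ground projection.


LAI = 53883 / 9242 = 5.8302 ≈ 5.83

5.83


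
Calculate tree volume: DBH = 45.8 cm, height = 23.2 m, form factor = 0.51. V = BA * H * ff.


(D/200)^2 = (45.8/200)^2 = 0.229^2 = 0.052441
BA = 3.141593 * 0.052441 = 0.164748 m^2
V = 0.164748 * 23.2 * 0.51 = 1.94930 ≈ 1.949 m^3

1.949 m^3


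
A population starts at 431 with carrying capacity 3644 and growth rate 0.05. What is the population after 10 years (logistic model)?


(K - N0)/N0 = (3644 - 431)/431 = 3213/431 = 7.45476
r*t = 0.05 * 10 = 0.5; exp(-0.5) = 0.606531
7.45476 * 0.606531 = 4.52154
1 + 4.52154 = 5.52154
N = 3644 / 5.52154 = 659.961 ≈ 660

660


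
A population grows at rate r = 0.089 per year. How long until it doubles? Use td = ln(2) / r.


td = ln(2) / 0.089 = 0.693147 / 0.089 = 7.78817 ≈ 7.8 years

7.8 years


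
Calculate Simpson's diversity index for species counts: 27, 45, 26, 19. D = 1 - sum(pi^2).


Total N = 27 + 45 + 26 + 19 = 117
Per-species terms:
  p = 27/117 = 0.230769; p^2 = 0.230769^2 = 0.053254
  p = 45/117 = 0.384615; p^2 = 0.384615^2 = 0.147929
  p = 26/117 = 0.222222; p^2 = 0.222222^2 = 0.049383
  p = 19/117 = 0.162393; p^2 = 0.162393^2 = 0.026371
sum(p^2) = 0.053254 + 0.147929 + 0.049383 + 0.026371 = 0.276937
D = 1 - 0.276937 = 0.723063 ≈ 0.7231

0.7231


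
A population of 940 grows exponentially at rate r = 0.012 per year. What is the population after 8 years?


r*t = 0.012 * 8 = 0.096
exp(0.096) = 1.10076
N = 940 * 1.10076 = 1034.71 ≈ 1035

1035


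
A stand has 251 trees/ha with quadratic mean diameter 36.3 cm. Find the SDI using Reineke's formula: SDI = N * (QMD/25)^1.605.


QMD/25 = 36.3/25 = 1.452
(1.452)^1.605 = exp(1.605 * ln(1.452)) = exp(1.605 * 0.372942) = exp(0.598572) = 1.81952
SDI = 251 * 1.81952 = 456.700 ≈ 457

457


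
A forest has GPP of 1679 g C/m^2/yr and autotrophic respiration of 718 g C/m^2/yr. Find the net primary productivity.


NPP = GPP - Ra = 1679 - 718 = 961 g C/m^2/yr

961 g C/m^2/yr


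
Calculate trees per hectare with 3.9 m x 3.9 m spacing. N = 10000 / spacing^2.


N = 10000 / 3.9^2 = 10000 / 15.21 = 657.462 ≈ 657 trees/ha

657 trees/ha


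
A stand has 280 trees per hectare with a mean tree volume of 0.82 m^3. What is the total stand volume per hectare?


V_stand = 280 * 0.82 = 229.6 m^3/ha

229.6 m^3/ha


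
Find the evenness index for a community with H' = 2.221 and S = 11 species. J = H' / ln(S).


ln(11) = 2.39790
J = H' / ln(S) = 2.221 / 2.39790 = 0.926227 ≈ 0.9262

0.9262


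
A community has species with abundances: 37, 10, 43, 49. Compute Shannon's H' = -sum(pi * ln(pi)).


Total N = 37 + 10 + 43 + 49 = 139
Per-species terms:
  p = 37/139 = 0.266187; ln(p) = -1.323556; p*ln(p) = 0.266187 * (-1.323556) = -0.352313
  p = 10/139 = 0.071942; ln(p) = -2.631895; p*ln(p) = 0.071942 * (-2.631895) = -0.189344
  p = 43/139 = 0.309353; ln(p) = -1.173272; p*ln(p) = 0.309353 * (-1.173272) = -0.362955
  p = 49/139 = 0.352518; ln(p) = -1.042654; p*ln(p) = 0.352518 * (-1.042654) = -0.367554
sum(p*ln(p)) = (-0.352313) + (-0.189344) + (-0.362955) + (-0.367554) = -1.272166
H' = -(-1.272166) = 1.272166 ≈ 1.2722

1.2722


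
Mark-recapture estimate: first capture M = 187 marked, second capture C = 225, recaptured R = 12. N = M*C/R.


N = M * C / R = 187 * 225 / 12 = 42075 / 12 = 3506.25 ≈ 3506

3506 individuals


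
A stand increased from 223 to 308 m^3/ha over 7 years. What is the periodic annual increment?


PAI = (V2 - V1) / period = (308 - 223) / 7 = 85 / 7 = 12.1429 ≈ 12.14 m^3/ha/yr

12.14 m^3/ha/yr


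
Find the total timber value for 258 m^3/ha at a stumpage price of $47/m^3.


Value = 258 * 47 = $12126/ha

$12126/ha


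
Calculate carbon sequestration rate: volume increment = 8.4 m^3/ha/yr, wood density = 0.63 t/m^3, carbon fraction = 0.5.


C = 8.4 * 0.63 * 0.5 = 2.646 ≈ 2.65 t C/ha/yr

2.65 t C/ha/yr
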